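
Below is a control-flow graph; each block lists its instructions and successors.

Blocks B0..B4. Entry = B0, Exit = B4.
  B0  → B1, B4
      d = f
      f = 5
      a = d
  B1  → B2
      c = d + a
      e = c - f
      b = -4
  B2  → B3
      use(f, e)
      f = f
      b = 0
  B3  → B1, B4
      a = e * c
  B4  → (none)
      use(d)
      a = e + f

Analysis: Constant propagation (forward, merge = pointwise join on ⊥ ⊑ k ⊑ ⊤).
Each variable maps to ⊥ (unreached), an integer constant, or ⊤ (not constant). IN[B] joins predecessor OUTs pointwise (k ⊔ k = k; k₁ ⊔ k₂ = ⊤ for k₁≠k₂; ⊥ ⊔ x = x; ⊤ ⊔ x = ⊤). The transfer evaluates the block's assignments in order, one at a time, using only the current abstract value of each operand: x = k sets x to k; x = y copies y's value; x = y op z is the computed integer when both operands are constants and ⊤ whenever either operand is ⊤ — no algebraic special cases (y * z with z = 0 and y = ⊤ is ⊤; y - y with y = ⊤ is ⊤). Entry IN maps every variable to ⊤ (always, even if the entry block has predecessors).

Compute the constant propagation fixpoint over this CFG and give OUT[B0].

Answer: {a: ⊤, b: ⊤, c: ⊤, d: ⊤, e: ⊤, f: 5}

Working:
Converged values:
  B0:  IN=(all ⊤)  OUT={f:5; rest ⊤}
  B1:  IN={f:5; rest ⊤}  OUT={b:-4, f:5; rest ⊤}
  B2:  IN={b:-4, f:5; rest ⊤}  OUT={b:0, f:5; rest ⊤}
  B3:  IN={b:0, f:5; rest ⊤}  OUT={b:0, f:5; rest ⊤}
  B4:  IN={f:5; rest ⊤}  OUT={f:5; rest ⊤}

B0 is the boundary node: IN[B0] = {a: ⊤, b: ⊤, c: ⊤, d: ⊤, e: ⊤, f: ⊤}
Applying B0's transfer function to that IN value gives OUT[B0] (row B0 above).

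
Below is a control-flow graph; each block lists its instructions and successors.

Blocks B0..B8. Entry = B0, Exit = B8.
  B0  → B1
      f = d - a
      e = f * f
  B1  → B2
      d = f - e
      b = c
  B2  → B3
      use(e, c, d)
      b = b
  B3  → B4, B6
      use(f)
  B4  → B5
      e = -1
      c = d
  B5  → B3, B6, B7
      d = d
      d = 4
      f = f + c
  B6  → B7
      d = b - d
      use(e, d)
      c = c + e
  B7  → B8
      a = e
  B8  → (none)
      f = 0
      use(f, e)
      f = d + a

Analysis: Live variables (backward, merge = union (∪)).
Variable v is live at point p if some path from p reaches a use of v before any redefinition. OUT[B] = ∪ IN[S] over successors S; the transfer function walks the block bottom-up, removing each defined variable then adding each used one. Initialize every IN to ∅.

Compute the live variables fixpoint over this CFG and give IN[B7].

Fixpoint table:
  B0: | IN={a, c, d} | OUT={c, e, f}
  B1: | IN={c, e, f} | OUT={b, c, d, e, f}
  B2: | IN={b, c, d, e, f} | OUT={b, c, d, e, f}
  B3: | IN={b, c, d, e, f} | OUT={b, c, d, e, f}
  B4: | IN={b, d, f} | OUT={b, c, d, e, f}
  B5: | IN={b, c, d, e, f} | OUT={b, c, d, e, f}
  B6: | IN={b, c, d, e} | OUT={d, e}
  B7: | IN={d, e} | OUT={a, d, e}
  B8: | IN={a, d, e} | OUT={}

Merge at B7: OUT[B7] = IN[B8] = {a, d, e}
Applying B7's transfer function to that OUT value gives IN[B7] (row B7 above).

Answer: {d, e}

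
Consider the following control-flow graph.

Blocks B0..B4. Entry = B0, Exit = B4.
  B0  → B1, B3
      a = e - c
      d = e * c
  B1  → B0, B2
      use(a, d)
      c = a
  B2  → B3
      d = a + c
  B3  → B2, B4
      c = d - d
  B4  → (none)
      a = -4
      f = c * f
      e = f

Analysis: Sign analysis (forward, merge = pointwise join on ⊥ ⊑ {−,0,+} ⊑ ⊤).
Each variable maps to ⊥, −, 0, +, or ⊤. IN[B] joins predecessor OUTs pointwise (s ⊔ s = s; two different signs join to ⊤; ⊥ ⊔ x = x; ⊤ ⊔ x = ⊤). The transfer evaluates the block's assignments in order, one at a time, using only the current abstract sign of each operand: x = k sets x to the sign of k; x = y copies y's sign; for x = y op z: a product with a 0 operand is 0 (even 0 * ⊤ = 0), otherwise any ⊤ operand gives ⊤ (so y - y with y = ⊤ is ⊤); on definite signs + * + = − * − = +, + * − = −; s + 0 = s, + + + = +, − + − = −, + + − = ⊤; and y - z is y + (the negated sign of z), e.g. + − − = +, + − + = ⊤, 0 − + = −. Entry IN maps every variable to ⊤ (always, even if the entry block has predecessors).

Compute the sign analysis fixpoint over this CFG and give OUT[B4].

Answer: {a: -, b: ⊤, c: ⊤, d: ⊤, e: ⊤, f: ⊤}

Derivation:
Converged values:
  B0:   IN=(all ⊤)   OUT=(all ⊤)
  B1:   IN=(all ⊤)   OUT=(all ⊤)
  B2:   IN=(all ⊤)   OUT=(all ⊤)
  B3:   IN=(all ⊤)   OUT=(all ⊤)
  B4:   IN=(all ⊤)   OUT={a:-; rest ⊤}

Merge at B4: IN[B4] = OUT[B3] = {a: ⊤, b: ⊤, c: ⊤, d: ⊤, e: ⊤, f: ⊤}
Applying B4's transfer function to that IN value gives OUT[B4] (row B4 above).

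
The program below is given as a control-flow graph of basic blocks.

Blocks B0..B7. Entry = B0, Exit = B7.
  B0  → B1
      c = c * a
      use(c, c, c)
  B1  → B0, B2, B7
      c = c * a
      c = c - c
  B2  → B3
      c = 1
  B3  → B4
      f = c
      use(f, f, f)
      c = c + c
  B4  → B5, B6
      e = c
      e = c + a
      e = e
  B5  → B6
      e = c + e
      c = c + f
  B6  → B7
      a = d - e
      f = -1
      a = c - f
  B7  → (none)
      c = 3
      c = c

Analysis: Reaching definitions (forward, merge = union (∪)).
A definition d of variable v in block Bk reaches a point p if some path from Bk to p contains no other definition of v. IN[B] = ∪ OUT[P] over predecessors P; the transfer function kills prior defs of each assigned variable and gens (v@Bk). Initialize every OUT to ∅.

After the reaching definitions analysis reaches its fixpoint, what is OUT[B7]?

Answer: {a@B6, c@B7, e@B4, e@B5, f@B6}

Trace:
Converged values:
  B0: | IN={c@B1} | OUT={c@B0}
  B1: | IN={c@B0} | OUT={c@B1}
  B2: | IN={c@B1} | OUT={c@B2}
  B3: | IN={c@B2} | OUT={c@B3, f@B3}
  B4: | IN={c@B3, f@B3} | OUT={c@B3, e@B4, f@B3}
  B5: | IN={c@B3, e@B4, f@B3} | OUT={c@B5, e@B5, f@B3}
  B6: | IN={c@B3, c@B5, e@B4, e@B5, f@B3} | OUT={a@B6, c@B3, c@B5, e@B4, e@B5, f@B6}
  B7: | IN={a@B6, c@B1, c@B3, c@B5, e@B4, e@B5, f@B6} | OUT={a@B6, c@B7, e@B4, e@B5, f@B6}

Merge at B7: IN[B7] = OUT[B1] ⊔ OUT[B6] = {a@B6, c@B1, c@B3, c@B5, e@B4, e@B5, f@B6}
Applying B7's transfer function to that IN value gives OUT[B7] (row B7 above).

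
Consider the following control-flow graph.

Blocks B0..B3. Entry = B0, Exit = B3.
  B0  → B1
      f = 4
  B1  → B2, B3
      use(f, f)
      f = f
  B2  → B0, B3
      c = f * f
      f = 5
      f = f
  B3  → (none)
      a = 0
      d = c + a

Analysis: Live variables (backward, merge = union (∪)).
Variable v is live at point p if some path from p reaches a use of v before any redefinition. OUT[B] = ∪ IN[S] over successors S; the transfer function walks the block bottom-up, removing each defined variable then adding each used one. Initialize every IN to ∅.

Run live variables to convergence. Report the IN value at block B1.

Answer: {c, f}

Working:
Fixpoint table:
  B0:   IN={c}   OUT={c, f}
  B1:   IN={c, f}   OUT={c, f}
  B2:   IN={f}   OUT={c}
  B3:   IN={c}   OUT={}

Merge at B1: OUT[B1] = IN[B2] ⊔ IN[B3] = {c, f}
Applying B1's transfer function to that OUT value gives IN[B1] (row B1 above).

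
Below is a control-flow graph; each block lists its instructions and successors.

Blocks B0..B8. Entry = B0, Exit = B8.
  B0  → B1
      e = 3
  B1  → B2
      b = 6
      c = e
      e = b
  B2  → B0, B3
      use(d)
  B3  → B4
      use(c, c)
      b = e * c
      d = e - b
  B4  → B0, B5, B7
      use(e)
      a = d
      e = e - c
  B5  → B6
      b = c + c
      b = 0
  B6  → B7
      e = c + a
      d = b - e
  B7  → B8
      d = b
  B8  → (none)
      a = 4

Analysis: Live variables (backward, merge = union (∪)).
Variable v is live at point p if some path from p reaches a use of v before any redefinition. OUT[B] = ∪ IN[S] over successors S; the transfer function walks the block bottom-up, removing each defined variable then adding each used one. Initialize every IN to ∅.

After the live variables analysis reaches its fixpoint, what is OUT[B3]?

Answer: {b, c, d, e}

Trace:
Converged values:
  B0:   IN={d}   OUT={d, e}
  B1:   IN={d, e}   OUT={c, d, e}
  B2:   IN={c, d, e}   OUT={c, d, e}
  B3:   IN={c, e}   OUT={b, c, d, e}
  B4:   IN={b, c, d, e}   OUT={a, b, c, d}
  B5:   IN={a, c}   OUT={a, b, c}
  B6:   IN={a, b, c}   OUT={b}
  B7:   IN={b}   OUT={}
  B8:   IN={}   OUT={}

Merge at B3: OUT[B3] = IN[B4] = {b, c, d, e}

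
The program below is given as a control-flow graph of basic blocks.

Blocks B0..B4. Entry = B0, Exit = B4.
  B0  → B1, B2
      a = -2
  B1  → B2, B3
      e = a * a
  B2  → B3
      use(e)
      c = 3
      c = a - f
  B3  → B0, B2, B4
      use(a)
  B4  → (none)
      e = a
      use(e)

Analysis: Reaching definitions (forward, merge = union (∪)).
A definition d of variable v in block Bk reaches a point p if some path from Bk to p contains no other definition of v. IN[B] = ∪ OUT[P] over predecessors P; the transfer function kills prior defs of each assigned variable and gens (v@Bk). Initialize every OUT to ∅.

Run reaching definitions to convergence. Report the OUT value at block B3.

Answer: {a@B0, c@B2, e@B1}

Derivation:
Converged values:
  B0:  IN={a@B0, c@B2, e@B1}  OUT={a@B0, c@B2, e@B1}
  B1:  IN={a@B0, c@B2, e@B1}  OUT={a@B0, c@B2, e@B1}
  B2:  IN={a@B0, c@B2, e@B1}  OUT={a@B0, c@B2, e@B1}
  B3:  IN={a@B0, c@B2, e@B1}  OUT={a@B0, c@B2, e@B1}
  B4:  IN={a@B0, c@B2, e@B1}  OUT={a@B0, c@B2, e@B4}

Merge at B3: IN[B3] = OUT[B1] ⊔ OUT[B2] = {a@B0, c@B2, e@B1}
Applying B3's transfer function to that IN value gives OUT[B3] (row B3 above).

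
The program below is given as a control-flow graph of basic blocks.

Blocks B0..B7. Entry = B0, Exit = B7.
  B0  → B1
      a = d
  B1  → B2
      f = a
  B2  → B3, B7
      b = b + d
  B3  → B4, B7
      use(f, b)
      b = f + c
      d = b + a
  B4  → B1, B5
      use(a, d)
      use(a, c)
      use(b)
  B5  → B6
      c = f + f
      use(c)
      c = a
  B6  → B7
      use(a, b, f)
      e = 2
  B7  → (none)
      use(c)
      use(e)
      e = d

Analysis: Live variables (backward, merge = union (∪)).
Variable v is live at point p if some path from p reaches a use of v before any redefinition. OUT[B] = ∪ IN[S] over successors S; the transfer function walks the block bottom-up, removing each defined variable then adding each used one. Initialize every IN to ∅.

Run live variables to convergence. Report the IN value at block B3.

Answer: {a, b, c, e, f}

Working:
Per-block solution:
  B0:   IN={b, c, d, e}   OUT={a, b, c, d, e}
  B1:   IN={a, b, c, d, e}   OUT={a, b, c, d, e, f}
  B2:   IN={a, b, c, d, e, f}   OUT={a, b, c, d, e, f}
  B3:   IN={a, b, c, e, f}   OUT={a, b, c, d, e, f}
  B4:   IN={a, b, c, d, e, f}   OUT={a, b, c, d, e, f}
  B5:   IN={a, b, d, f}   OUT={a, b, c, d, f}
  B6:   IN={a, b, c, d, f}   OUT={c, d, e}
  B7:   IN={c, d, e}   OUT={}

Merge at B3: OUT[B3] = IN[B4] ⊔ IN[B7] = {a, b, c, d, e, f}
Applying B3's transfer function to that OUT value gives IN[B3] (row B3 above).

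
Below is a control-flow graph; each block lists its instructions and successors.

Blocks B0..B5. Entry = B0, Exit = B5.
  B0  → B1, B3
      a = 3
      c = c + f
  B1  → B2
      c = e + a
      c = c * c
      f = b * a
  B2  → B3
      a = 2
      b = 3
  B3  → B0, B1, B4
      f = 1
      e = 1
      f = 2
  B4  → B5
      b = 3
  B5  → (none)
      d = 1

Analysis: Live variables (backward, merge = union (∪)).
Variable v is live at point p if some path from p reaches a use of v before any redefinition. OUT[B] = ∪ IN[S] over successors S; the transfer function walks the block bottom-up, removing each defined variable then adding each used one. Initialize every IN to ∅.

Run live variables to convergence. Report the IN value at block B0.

Per-block solution:
  B0: | IN={b, c, e, f} | OUT={a, b, c, e}
  B1: | IN={a, b, e} | OUT={c}
  B2: | IN={c} | OUT={a, b, c}
  B3: | IN={a, b, c} | OUT={a, b, c, e, f}
  B4: | IN={} | OUT={}
  B5: | IN={} | OUT={}

Merge at B0: OUT[B0] = IN[B1] ⊔ IN[B3] = {a, b, c, e}
Applying B0's transfer function to that OUT value gives IN[B0] (row B0 above).

Answer: {b, c, e, f}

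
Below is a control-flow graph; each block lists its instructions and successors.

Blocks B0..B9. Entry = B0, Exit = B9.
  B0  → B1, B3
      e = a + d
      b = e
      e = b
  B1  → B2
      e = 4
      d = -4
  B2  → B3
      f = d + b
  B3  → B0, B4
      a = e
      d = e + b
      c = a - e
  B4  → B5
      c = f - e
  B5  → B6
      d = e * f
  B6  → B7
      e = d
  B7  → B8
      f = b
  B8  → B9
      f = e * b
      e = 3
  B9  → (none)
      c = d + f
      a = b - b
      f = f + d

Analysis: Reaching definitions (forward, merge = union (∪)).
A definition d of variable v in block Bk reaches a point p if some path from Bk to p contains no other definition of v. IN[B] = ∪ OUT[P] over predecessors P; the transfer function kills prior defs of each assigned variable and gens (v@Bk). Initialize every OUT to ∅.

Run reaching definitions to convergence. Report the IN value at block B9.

Answer: {a@B3, b@B0, c@B4, d@B5, e@B8, f@B8}

Working:
Per-block solution:
  B0:   IN={a@B3, b@B0, c@B3, d@B3, e@B0, e@B1, f@B2}   OUT={a@B3, b@B0, c@B3, d@B3, e@B0, f@B2}
  B1:   IN={a@B3, b@B0, c@B3, d@B3, e@B0, f@B2}   OUT={a@B3, b@B0, c@B3, d@B1, e@B1, f@B2}
  B2:   IN={a@B3, b@B0, c@B3, d@B1, e@B1, f@B2}   OUT={a@B3, b@B0, c@B3, d@B1, e@B1, f@B2}
  B3:   IN={a@B3, b@B0, c@B3, d@B1, d@B3, e@B0, e@B1, f@B2}   OUT={a@B3, b@B0, c@B3, d@B3, e@B0, e@B1, f@B2}
  B4:   IN={a@B3, b@B0, c@B3, d@B3, e@B0, e@B1, f@B2}   OUT={a@B3, b@B0, c@B4, d@B3, e@B0, e@B1, f@B2}
  B5:   IN={a@B3, b@B0, c@B4, d@B3, e@B0, e@B1, f@B2}   OUT={a@B3, b@B0, c@B4, d@B5, e@B0, e@B1, f@B2}
  B6:   IN={a@B3, b@B0, c@B4, d@B5, e@B0, e@B1, f@B2}   OUT={a@B3, b@B0, c@B4, d@B5, e@B6, f@B2}
  B7:   IN={a@B3, b@B0, c@B4, d@B5, e@B6, f@B2}   OUT={a@B3, b@B0, c@B4, d@B5, e@B6, f@B7}
  B8:   IN={a@B3, b@B0, c@B4, d@B5, e@B6, f@B7}   OUT={a@B3, b@B0, c@B4, d@B5, e@B8, f@B8}
  B9:   IN={a@B3, b@B0, c@B4, d@B5, e@B8, f@B8}   OUT={a@B9, b@B0, c@B9, d@B5, e@B8, f@B9}

Merge at B9: IN[B9] = OUT[B8] = {a@B3, b@B0, c@B4, d@B5, e@B8, f@B8}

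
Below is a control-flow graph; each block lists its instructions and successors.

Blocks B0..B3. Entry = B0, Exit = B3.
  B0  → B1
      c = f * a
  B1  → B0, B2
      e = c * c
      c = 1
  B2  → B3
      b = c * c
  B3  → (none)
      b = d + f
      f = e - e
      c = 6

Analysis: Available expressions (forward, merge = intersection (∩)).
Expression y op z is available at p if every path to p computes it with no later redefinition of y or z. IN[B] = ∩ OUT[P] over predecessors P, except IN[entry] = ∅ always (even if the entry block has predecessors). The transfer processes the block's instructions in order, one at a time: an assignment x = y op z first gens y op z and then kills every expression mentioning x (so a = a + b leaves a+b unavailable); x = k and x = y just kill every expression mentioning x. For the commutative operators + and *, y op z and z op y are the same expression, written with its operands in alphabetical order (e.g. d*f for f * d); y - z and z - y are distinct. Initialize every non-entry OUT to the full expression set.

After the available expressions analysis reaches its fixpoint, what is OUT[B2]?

Fixpoint table:
  B0:  IN={}  OUT={a*f}
  B1:  IN={a*f}  OUT={a*f}
  B2:  IN={a*f}  OUT={a*f, c*c}
  B3:  IN={a*f, c*c}  OUT={e-e}

Merge at B2: IN[B2] = OUT[B1] = {a*f}
Applying B2's transfer function to that IN value gives OUT[B2] (row B2 above).

Answer: {a*f, c*c}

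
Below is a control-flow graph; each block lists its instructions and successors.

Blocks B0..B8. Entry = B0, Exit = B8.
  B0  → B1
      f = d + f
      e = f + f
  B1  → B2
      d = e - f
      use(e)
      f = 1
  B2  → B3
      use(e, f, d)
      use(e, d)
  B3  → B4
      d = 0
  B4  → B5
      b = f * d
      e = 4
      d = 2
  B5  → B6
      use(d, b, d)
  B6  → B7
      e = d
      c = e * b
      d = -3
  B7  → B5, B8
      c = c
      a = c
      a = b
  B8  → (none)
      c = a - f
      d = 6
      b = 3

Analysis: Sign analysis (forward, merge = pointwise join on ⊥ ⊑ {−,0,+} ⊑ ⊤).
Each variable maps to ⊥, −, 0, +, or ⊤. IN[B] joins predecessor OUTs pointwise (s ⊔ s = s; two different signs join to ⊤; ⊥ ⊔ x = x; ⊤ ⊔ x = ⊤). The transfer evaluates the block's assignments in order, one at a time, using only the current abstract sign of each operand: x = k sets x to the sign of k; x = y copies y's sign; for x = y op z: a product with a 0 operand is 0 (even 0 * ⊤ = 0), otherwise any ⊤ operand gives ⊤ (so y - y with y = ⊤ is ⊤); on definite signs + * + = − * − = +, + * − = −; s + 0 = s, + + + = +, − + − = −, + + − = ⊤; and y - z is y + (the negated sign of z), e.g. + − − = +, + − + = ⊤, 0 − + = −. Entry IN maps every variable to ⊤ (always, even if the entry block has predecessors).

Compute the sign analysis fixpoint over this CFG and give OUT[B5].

Answer: {a: ⊤, b: 0, c: ⊤, d: ⊤, e: ⊤, f: +}

Trace:
Converged values:
  B0: | IN=(all ⊤) | OUT=(all ⊤)
  B1: | IN=(all ⊤) | OUT={f:+; rest ⊤}
  B2: | IN={f:+; rest ⊤} | OUT={f:+; rest ⊤}
  B3: | IN={f:+; rest ⊤} | OUT={d:0, f:+; rest ⊤}
  B4: | IN={d:0, f:+; rest ⊤} | OUT={b:0, d:+, e:+, f:+; rest ⊤}
  B5: | IN={b:0, f:+; rest ⊤} | OUT={b:0, f:+; rest ⊤}
  B6: | IN={b:0, f:+; rest ⊤} | OUT={b:0, c:0, d:-, f:+; rest ⊤}
  B7: | IN={b:0, c:0, d:-, f:+; rest ⊤} | OUT={a:0, b:0, c:0, d:-, f:+; rest ⊤}
  B8: | IN={a:0, b:0, c:0, d:-, f:+; rest ⊤} | OUT={a:0, b:+, c:-, d:+, f:+; rest ⊤}

Merge at B5: IN[B5] = OUT[B4] ⊔ OUT[B7] = {a: ⊤, b: 0, c: ⊤, d: ⊤, e: ⊤, f: +}
Applying B5's transfer function to that IN value gives OUT[B5] (row B5 above).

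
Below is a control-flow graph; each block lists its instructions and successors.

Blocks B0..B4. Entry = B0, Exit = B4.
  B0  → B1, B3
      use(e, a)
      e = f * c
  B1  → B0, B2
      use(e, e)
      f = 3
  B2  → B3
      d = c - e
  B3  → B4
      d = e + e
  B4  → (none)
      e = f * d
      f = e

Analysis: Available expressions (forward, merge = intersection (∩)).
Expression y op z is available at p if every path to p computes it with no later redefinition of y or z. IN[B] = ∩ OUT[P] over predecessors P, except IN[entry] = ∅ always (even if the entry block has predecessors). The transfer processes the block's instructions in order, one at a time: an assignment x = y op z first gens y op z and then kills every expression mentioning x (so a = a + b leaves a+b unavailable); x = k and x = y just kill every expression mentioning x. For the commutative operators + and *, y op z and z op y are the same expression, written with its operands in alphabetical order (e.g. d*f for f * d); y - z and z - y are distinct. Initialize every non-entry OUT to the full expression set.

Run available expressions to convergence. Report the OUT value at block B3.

Answer: {e+e}

Derivation:
Fixpoint table:
  B0:   IN={}   OUT={c*f}
  B1:   IN={c*f}   OUT={}
  B2:   IN={}   OUT={c-e}
  B3:   IN={}   OUT={e+e}
  B4:   IN={e+e}   OUT={}

Merge at B3: IN[B3] = OUT[B0] ∩ OUT[B2] = {}
Applying B3's transfer function to that IN value gives OUT[B3] (row B3 above).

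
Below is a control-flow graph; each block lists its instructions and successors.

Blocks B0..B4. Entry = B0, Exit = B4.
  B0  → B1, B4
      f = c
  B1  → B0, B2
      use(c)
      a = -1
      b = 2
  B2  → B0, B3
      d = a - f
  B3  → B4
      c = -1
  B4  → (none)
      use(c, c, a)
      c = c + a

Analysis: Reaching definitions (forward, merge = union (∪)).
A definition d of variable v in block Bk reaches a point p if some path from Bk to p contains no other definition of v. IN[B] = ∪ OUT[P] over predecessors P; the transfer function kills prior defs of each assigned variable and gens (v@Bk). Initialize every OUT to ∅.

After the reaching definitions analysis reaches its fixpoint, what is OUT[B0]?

Fixpoint table:
  B0:  IN={a@B1, b@B1, d@B2, f@B0}  OUT={a@B1, b@B1, d@B2, f@B0}
  B1:  IN={a@B1, b@B1, d@B2, f@B0}  OUT={a@B1, b@B1, d@B2, f@B0}
  B2:  IN={a@B1, b@B1, d@B2, f@B0}  OUT={a@B1, b@B1, d@B2, f@B0}
  B3:  IN={a@B1, b@B1, d@B2, f@B0}  OUT={a@B1, b@B1, c@B3, d@B2, f@B0}
  B4:  IN={a@B1, b@B1, c@B3, d@B2, f@B0}  OUT={a@B1, b@B1, c@B4, d@B2, f@B0}

Merge at B0 (entry node, so the boundary value {} is joined with the incoming edge(s)): IN[B0] = {} ⊔ OUT[B1] ⊔ OUT[B2] = {a@B1, b@B1, d@B2, f@B0}
Applying B0's transfer function to that IN value gives OUT[B0] (row B0 above).

Answer: {a@B1, b@B1, d@B2, f@B0}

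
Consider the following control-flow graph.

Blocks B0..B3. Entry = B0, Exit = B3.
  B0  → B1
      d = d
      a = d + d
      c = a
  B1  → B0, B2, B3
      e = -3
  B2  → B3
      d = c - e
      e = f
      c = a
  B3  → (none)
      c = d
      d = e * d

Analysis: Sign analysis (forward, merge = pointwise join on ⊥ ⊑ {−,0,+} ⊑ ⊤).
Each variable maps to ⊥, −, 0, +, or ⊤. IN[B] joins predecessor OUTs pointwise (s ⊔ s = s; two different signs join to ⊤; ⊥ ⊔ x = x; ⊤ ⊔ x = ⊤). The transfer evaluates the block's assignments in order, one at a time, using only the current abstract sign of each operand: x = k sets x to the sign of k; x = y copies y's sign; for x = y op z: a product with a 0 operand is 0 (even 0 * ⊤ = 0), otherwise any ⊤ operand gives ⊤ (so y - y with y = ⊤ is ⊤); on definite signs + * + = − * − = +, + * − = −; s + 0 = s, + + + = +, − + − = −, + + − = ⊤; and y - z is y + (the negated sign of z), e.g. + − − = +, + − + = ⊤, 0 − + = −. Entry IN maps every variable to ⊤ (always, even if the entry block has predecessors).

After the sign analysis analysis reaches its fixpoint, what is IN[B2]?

Answer: {a: ⊤, b: ⊤, c: ⊤, d: ⊤, e: -, f: ⊤}

Trace:
Fixpoint table:
  B0:   IN=(all ⊤)   OUT=(all ⊤)
  B1:   IN=(all ⊤)   OUT={e:-; rest ⊤}
  B2:   IN={e:-; rest ⊤}   OUT=(all ⊤)
  B3:   IN=(all ⊤)   OUT=(all ⊤)

Merge at B2: IN[B2] = OUT[B1] = {a: ⊤, b: ⊤, c: ⊤, d: ⊤, e: -, f: ⊤}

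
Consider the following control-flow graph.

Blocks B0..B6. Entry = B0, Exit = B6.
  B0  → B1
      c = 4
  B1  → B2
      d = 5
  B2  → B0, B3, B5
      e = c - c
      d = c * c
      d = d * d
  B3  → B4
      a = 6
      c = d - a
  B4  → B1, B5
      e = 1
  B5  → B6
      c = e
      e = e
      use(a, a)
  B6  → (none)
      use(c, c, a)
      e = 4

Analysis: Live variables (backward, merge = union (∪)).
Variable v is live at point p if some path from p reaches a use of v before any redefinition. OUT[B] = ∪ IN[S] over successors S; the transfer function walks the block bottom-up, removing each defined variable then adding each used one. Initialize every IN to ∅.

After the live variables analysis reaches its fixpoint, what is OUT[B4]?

Answer: {a, c, e}

Working:
Fixpoint table:
  B0: | IN={a} | OUT={a, c}
  B1: | IN={a, c} | OUT={a, c}
  B2: | IN={a, c} | OUT={a, d, e}
  B3: | IN={d} | OUT={a, c}
  B4: | IN={a, c} | OUT={a, c, e}
  B5: | IN={a, e} | OUT={a, c}
  B6: | IN={a, c} | OUT={}

Merge at B4: OUT[B4] = IN[B1] ⊔ IN[B5] = {a, c, e}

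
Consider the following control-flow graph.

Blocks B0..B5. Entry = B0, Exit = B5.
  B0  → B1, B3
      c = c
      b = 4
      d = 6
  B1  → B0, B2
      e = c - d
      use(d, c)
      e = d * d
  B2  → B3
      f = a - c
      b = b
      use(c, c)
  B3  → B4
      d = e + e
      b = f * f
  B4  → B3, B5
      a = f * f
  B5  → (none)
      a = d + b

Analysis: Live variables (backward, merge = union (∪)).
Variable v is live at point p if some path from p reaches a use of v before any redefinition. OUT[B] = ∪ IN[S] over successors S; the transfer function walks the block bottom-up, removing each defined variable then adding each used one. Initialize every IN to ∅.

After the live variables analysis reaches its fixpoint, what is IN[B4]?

Fixpoint table:
  B0: | IN={a, c, e, f} | OUT={a, b, c, d, e, f}
  B1: | IN={a, b, c, d, f} | OUT={a, b, c, e, f}
  B2: | IN={a, b, c, e} | OUT={e, f}
  B3: | IN={e, f} | OUT={b, d, e, f}
  B4: | IN={b, d, e, f} | OUT={b, d, e, f}
  B5: | IN={b, d} | OUT={}

Merge at B4: OUT[B4] = IN[B3] ⊔ IN[B5] = {b, d, e, f}
Applying B4's transfer function to that OUT value gives IN[B4] (row B4 above).

Answer: {b, d, e, f}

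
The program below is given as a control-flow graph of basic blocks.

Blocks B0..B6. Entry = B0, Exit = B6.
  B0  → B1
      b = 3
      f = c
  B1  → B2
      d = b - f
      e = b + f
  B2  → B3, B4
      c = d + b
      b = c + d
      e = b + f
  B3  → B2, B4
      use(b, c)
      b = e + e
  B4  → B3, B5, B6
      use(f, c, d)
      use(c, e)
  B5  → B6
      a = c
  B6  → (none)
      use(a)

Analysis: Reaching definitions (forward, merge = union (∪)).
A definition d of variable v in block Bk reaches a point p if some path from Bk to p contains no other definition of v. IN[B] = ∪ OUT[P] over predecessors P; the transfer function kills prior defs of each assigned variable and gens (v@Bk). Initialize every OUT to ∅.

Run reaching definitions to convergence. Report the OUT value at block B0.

Answer: {b@B0, f@B0}

Derivation:
Per-block solution:
  B0:   IN={}   OUT={b@B0, f@B0}
  B1:   IN={b@B0, f@B0}   OUT={b@B0, d@B1, e@B1, f@B0}
  B2:   IN={b@B0, b@B3, c@B2, d@B1, e@B1, e@B2, f@B0}   OUT={b@B2, c@B2, d@B1, e@B2, f@B0}
  B3:   IN={b@B2, b@B3, c@B2, d@B1, e@B2, f@B0}   OUT={b@B3, c@B2, d@B1, e@B2, f@B0}
  B4:   IN={b@B2, b@B3, c@B2, d@B1, e@B2, f@B0}   OUT={b@B2, b@B3, c@B2, d@B1, e@B2, f@B0}
  B5:   IN={b@B2, b@B3, c@B2, d@B1, e@B2, f@B0}   OUT={a@B5, b@B2, b@B3, c@B2, d@B1, e@B2, f@B0}
  B6:   IN={a@B5, b@B2, b@B3, c@B2, d@B1, e@B2, f@B0}   OUT={a@B5, b@B2, b@B3, c@B2, d@B1, e@B2, f@B0}

B0 is the boundary node: IN[B0] = {}
Applying B0's transfer function to that IN value gives OUT[B0] (row B0 above).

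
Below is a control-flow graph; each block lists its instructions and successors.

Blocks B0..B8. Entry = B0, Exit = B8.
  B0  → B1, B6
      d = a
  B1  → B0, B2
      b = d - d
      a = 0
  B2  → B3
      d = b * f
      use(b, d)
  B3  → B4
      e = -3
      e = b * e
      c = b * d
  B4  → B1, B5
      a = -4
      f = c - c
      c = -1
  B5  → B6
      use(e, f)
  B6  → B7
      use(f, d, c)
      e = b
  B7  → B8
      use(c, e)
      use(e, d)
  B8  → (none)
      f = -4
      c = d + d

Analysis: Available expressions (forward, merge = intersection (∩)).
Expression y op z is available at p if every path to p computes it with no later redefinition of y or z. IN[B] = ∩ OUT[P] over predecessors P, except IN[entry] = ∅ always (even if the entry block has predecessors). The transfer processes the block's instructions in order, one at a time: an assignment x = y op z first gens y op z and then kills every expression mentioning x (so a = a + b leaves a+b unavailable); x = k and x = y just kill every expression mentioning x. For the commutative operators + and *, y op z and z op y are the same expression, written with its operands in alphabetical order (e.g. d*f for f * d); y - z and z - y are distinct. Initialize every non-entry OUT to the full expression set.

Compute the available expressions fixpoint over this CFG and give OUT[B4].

Answer: {b*d}

Derivation:
Per-block solution:
  B0: | IN={} | OUT={}
  B1: | IN={} | OUT={d-d}
  B2: | IN={d-d} | OUT={b*f}
  B3: | IN={b*f} | OUT={b*d, b*f}
  B4: | IN={b*d, b*f} | OUT={b*d}
  B5: | IN={b*d} | OUT={b*d}
  B6: | IN={} | OUT={}
  B7: | IN={} | OUT={}
  B8: | IN={} | OUT={d+d}

Merge at B4: IN[B4] = OUT[B3] = {b*d, b*f}
Applying B4's transfer function to that IN value gives OUT[B4] (row B4 above).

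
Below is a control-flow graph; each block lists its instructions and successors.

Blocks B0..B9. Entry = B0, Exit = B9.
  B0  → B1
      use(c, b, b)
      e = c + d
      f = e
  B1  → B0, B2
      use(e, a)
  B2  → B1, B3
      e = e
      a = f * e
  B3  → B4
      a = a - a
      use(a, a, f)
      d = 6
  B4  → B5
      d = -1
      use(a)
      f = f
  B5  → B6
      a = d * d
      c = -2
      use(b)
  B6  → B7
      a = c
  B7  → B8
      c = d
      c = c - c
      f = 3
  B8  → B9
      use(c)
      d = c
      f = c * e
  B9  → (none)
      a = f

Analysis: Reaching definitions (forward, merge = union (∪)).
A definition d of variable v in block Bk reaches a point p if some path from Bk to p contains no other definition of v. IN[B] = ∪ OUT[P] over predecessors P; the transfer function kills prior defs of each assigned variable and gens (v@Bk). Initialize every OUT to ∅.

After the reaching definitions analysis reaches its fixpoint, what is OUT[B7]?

Answer: {a@B6, c@B7, d@B4, e@B2, f@B7}

Working:
Converged values:
  B0: | IN={a@B2, e@B0, e@B2, f@B0} | OUT={a@B2, e@B0, f@B0}
  B1: | IN={a@B2, e@B0, e@B2, f@B0} | OUT={a@B2, e@B0, e@B2, f@B0}
  B2: | IN={a@B2, e@B0, e@B2, f@B0} | OUT={a@B2, e@B2, f@B0}
  B3: | IN={a@B2, e@B2, f@B0} | OUT={a@B3, d@B3, e@B2, f@B0}
  B4: | IN={a@B3, d@B3, e@B2, f@B0} | OUT={a@B3, d@B4, e@B2, f@B4}
  B5: | IN={a@B3, d@B4, e@B2, f@B4} | OUT={a@B5, c@B5, d@B4, e@B2, f@B4}
  B6: | IN={a@B5, c@B5, d@B4, e@B2, f@B4} | OUT={a@B6, c@B5, d@B4, e@B2, f@B4}
  B7: | IN={a@B6, c@B5, d@B4, e@B2, f@B4} | OUT={a@B6, c@B7, d@B4, e@B2, f@B7}
  B8: | IN={a@B6, c@B7, d@B4, e@B2, f@B7} | OUT={a@B6, c@B7, d@B8, e@B2, f@B8}
  B9: | IN={a@B6, c@B7, d@B8, e@B2, f@B8} | OUT={a@B9, c@B7, d@B8, e@B2, f@B8}

Merge at B7: IN[B7] = OUT[B6] = {a@B6, c@B5, d@B4, e@B2, f@B4}
Applying B7's transfer function to that IN value gives OUT[B7] (row B7 above).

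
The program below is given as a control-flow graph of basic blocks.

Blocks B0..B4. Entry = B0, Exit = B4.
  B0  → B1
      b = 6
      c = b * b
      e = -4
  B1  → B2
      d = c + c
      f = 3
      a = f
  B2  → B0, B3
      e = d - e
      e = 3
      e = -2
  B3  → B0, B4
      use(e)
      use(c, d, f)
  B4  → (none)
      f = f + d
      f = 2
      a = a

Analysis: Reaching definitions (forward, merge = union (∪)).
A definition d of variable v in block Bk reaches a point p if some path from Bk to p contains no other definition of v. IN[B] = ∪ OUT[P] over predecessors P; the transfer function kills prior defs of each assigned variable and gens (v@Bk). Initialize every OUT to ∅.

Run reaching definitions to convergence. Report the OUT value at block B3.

Answer: {a@B1, b@B0, c@B0, d@B1, e@B2, f@B1}

Trace:
Fixpoint table:
  B0: | IN={a@B1, b@B0, c@B0, d@B1, e@B2, f@B1} | OUT={a@B1, b@B0, c@B0, d@B1, e@B0, f@B1}
  B1: | IN={a@B1, b@B0, c@B0, d@B1, e@B0, f@B1} | OUT={a@B1, b@B0, c@B0, d@B1, e@B0, f@B1}
  B2: | IN={a@B1, b@B0, c@B0, d@B1, e@B0, f@B1} | OUT={a@B1, b@B0, c@B0, d@B1, e@B2, f@B1}
  B3: | IN={a@B1, b@B0, c@B0, d@B1, e@B2, f@B1} | OUT={a@B1, b@B0, c@B0, d@B1, e@B2, f@B1}
  B4: | IN={a@B1, b@B0, c@B0, d@B1, e@B2, f@B1} | OUT={a@B4, b@B0, c@B0, d@B1, e@B2, f@B4}

Merge at B3: IN[B3] = OUT[B2] = {a@B1, b@B0, c@B0, d@B1, e@B2, f@B1}
Applying B3's transfer function to that IN value gives OUT[B3] (row B3 above).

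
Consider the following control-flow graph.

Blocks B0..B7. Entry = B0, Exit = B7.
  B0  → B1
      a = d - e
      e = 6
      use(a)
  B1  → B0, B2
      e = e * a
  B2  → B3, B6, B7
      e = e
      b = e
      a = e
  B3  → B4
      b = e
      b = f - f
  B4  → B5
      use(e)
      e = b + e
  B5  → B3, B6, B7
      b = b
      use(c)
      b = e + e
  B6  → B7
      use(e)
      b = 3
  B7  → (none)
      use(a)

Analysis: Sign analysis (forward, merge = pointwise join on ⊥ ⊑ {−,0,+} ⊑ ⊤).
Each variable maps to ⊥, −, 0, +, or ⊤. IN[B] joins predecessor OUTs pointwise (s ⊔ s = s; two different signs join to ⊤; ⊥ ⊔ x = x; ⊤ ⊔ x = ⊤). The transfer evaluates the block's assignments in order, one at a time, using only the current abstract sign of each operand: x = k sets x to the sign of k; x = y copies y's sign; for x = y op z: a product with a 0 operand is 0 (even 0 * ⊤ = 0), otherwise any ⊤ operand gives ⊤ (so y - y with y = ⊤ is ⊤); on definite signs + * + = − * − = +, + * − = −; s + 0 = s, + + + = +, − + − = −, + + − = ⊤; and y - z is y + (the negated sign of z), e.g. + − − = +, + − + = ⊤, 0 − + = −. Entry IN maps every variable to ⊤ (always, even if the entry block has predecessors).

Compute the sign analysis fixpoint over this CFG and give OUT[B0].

Per-block solution:
  B0:   IN=(all ⊤)   OUT={e:+; rest ⊤}
  B1:   IN={e:+; rest ⊤}   OUT=(all ⊤)
  B2:   IN=(all ⊤)   OUT=(all ⊤)
  B3:   IN=(all ⊤)   OUT=(all ⊤)
  B4:   IN=(all ⊤)   OUT=(all ⊤)
  B5:   IN=(all ⊤)   OUT=(all ⊤)
  B6:   IN=(all ⊤)   OUT={b:+; rest ⊤}
  B7:   IN=(all ⊤)   OUT=(all ⊤)

Merge at B0 (entry node, so the boundary value (all ⊤) is joined with the incoming edge(s)): IN[B0] = (all ⊤) ⊔ OUT[B1] = {a: ⊤, b: ⊤, c: ⊤, d: ⊤, e: ⊤, f: ⊤}
Applying B0's transfer function to that IN value gives OUT[B0] (row B0 above).

Answer: {a: ⊤, b: ⊤, c: ⊤, d: ⊤, e: +, f: ⊤}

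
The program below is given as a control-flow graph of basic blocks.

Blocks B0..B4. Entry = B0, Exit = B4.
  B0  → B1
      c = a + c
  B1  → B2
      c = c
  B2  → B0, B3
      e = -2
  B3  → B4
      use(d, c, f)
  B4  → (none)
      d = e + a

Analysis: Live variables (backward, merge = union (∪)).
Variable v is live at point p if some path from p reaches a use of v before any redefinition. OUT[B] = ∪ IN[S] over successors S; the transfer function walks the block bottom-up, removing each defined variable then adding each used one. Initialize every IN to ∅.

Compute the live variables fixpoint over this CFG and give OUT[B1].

Answer: {a, c, d, f}

Derivation:
Converged values:
  B0: | IN={a, c, d, f} | OUT={a, c, d, f}
  B1: | IN={a, c, d, f} | OUT={a, c, d, f}
  B2: | IN={a, c, d, f} | OUT={a, c, d, e, f}
  B3: | IN={a, c, d, e, f} | OUT={a, e}
  B4: | IN={a, e} | OUT={}

Merge at B1: OUT[B1] = IN[B2] = {a, c, d, f}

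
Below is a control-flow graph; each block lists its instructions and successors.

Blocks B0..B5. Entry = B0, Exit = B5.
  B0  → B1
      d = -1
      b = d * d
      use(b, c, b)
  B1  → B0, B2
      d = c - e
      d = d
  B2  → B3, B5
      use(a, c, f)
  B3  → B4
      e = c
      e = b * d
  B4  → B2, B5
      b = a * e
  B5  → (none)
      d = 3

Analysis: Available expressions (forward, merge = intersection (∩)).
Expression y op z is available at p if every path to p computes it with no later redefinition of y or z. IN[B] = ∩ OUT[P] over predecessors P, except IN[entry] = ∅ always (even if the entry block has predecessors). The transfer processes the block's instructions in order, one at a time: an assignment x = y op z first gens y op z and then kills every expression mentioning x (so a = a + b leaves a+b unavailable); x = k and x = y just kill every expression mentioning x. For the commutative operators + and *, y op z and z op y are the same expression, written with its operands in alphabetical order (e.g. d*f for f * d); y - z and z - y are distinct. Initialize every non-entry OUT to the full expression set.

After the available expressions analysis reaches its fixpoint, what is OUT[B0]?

Answer: {d*d}

Trace:
Fixpoint table:
  B0: | IN={} | OUT={d*d}
  B1: | IN={d*d} | OUT={c-e}
  B2: | IN={} | OUT={}
  B3: | IN={} | OUT={b*d}
  B4: | IN={b*d} | OUT={a*e}
  B5: | IN={} | OUT={}

Merge at B0 (entry node, so the boundary value {} is joined with the incoming edge(s)): IN[B0] = {} ∩ OUT[B1] = {}
Applying B0's transfer function to that IN value gives OUT[B0] (row B0 above).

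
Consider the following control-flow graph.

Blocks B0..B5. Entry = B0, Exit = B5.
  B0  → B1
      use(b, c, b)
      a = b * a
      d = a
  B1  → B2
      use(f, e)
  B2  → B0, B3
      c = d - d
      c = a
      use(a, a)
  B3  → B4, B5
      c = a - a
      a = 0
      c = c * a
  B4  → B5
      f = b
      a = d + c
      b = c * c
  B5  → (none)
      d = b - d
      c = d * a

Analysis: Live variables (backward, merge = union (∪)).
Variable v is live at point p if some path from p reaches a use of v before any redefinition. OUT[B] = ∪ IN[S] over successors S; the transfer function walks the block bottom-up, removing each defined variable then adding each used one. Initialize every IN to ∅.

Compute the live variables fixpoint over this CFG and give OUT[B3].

Answer: {a, b, c, d}

Working:
Per-block solution:
  B0:  IN={a, b, c, e, f}  OUT={a, b, d, e, f}
  B1:  IN={a, b, d, e, f}  OUT={a, b, d, e, f}
  B2:  IN={a, b, d, e, f}  OUT={a, b, c, d, e, f}
  B3:  IN={a, b, d}  OUT={a, b, c, d}
  B4:  IN={b, c, d}  OUT={a, b, d}
  B5:  IN={a, b, d}  OUT={}

Merge at B3: OUT[B3] = IN[B4] ⊔ IN[B5] = {a, b, c, d}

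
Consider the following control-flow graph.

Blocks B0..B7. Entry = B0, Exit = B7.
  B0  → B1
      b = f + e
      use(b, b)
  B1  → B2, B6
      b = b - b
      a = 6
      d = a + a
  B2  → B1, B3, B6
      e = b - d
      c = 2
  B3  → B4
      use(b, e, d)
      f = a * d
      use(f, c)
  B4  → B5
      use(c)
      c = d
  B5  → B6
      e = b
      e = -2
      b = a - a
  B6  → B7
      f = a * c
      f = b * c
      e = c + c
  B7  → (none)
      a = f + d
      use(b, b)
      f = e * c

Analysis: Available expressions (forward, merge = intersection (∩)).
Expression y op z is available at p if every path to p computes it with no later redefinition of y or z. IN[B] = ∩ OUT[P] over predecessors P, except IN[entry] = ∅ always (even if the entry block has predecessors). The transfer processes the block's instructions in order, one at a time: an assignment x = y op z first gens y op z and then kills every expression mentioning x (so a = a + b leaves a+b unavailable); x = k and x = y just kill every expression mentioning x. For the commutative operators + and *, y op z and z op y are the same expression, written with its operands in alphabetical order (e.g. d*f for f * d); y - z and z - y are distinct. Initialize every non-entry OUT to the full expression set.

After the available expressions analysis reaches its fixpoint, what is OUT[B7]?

Per-block solution:
  B0:  IN={}  OUT={e+f}
  B1:  IN={}  OUT={a+a}
  B2:  IN={a+a}  OUT={a+a, b-d}
  B3:  IN={a+a, b-d}  OUT={a*d, a+a, b-d}
  B4:  IN={a*d, a+a, b-d}  OUT={a*d, a+a, b-d}
  B5:  IN={a*d, a+a, b-d}  OUT={a*d, a+a, a-a}
  B6:  IN={a+a}  OUT={a*c, a+a, b*c, c+c}
  B7:  IN={a*c, a+a, b*c, c+c}  OUT={b*c, c*e, c+c}

Merge at B7: IN[B7] = OUT[B6] = {a*c, a+a, b*c, c+c}
Applying B7's transfer function to that IN value gives OUT[B7] (row B7 above).

Answer: {b*c, c*e, c+c}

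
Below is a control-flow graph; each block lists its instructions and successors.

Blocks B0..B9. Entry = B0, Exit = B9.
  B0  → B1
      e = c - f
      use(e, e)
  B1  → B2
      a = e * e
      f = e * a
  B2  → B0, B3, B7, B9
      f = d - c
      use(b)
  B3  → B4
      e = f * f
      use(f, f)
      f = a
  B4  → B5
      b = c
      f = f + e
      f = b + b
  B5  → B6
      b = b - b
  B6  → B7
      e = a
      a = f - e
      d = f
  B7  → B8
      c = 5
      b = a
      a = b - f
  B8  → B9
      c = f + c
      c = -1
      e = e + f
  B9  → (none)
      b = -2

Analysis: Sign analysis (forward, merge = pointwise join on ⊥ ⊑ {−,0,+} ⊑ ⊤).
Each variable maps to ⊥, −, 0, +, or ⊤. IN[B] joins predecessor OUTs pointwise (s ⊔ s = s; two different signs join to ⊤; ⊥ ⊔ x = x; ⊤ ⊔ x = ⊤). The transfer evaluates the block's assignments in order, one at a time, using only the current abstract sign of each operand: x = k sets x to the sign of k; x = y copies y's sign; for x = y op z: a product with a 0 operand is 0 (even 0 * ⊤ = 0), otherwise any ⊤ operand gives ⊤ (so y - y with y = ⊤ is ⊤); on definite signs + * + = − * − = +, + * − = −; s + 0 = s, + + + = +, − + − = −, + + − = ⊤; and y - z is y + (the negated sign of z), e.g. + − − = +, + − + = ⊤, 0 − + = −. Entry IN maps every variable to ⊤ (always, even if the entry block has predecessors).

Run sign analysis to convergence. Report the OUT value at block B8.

Converged values:
  B0:   IN=(all ⊤)   OUT=(all ⊤)
  B1:   IN=(all ⊤)   OUT=(all ⊤)
  B2:   IN=(all ⊤)   OUT=(all ⊤)
  B3:   IN=(all ⊤)   OUT=(all ⊤)
  B4:   IN=(all ⊤)   OUT=(all ⊤)
  B5:   IN=(all ⊤)   OUT=(all ⊤)
  B6:   IN=(all ⊤)   OUT=(all ⊤)
  B7:   IN=(all ⊤)   OUT={c:+; rest ⊤}
  B8:   IN={c:+; rest ⊤}   OUT={c:-; rest ⊤}
  B9:   IN=(all ⊤)   OUT={b:-; rest ⊤}

Merge at B8: IN[B8] = OUT[B7] = {a: ⊤, b: ⊤, c: +, d: ⊤, e: ⊤, f: ⊤}
Applying B8's transfer function to that IN value gives OUT[B8] (row B8 above).

Answer: {a: ⊤, b: ⊤, c: -, d: ⊤, e: ⊤, f: ⊤}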